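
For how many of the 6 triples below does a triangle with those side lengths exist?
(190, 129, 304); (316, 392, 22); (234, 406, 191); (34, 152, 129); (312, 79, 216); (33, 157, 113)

3

(129,190,304): 129+190 > 304 → valid
(22,316,392): 22+316 ≤ 392 → not valid
(191,234,406): 191+234 > 406 → valid
(34,129,152): 34+129 > 152 → valid
(79,216,312): 79+216 ≤ 312 → not valid
(33,113,157): 33+113 ≤ 157 → not valid
3 of the 6 triples form a triangle.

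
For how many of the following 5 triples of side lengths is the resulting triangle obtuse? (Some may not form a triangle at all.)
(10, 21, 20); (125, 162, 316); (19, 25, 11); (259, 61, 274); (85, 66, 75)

2

(10,21,20): 10²+20² = 500 > 441 = 21² → acute
(125,162,316): 125+162 ≤ 316, not a triangle
(19,25,11): 11²+19² = 482 < 625 = 25² → obtuse
(259,61,274): 61²+259² = 70802 < 75076 = 274² → obtuse
(85,66,75): 66²+75² = 9981 > 7225 = 85² → acute
2 of the 5 are obtuse.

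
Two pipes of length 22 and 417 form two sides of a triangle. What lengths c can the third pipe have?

395 < c < 439

By the triangle inequality, c must be less than 22 + 417 = 439 and greater than |22 − 417| = 395.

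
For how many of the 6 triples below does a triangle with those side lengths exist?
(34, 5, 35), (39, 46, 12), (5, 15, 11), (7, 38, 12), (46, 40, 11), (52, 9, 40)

(5,34,35): 5+34 > 35 → valid
(12,39,46): 12+39 > 46 → valid
(5,11,15): 5+11 > 15 → valid
(7,12,38): 7+12 ≤ 38 → not valid
(11,40,46): 11+40 > 46 → valid
(9,40,52): 9+40 ≤ 52 → not valid
4 of the 6 triples form a triangle.

4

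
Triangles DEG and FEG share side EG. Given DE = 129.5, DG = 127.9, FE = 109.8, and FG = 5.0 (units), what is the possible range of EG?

From triangle DEG: |129.5 − 127.9| < EG < 129.5 + 127.9, i.e. 1.6 < EG < 257.4.
From triangle FEG: 104.8 < EG < 114.8.
Both must hold, so EG lies in the intersection.

104.8 < EG < 114.8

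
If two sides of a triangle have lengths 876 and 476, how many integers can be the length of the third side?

951

The third side lies in the open interval (400, 1352).
Integers from 401 to 1351 inclusive: 1351 − 401 + 1 = 951.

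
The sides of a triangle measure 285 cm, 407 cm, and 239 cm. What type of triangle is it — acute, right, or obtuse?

obtuse

Compare the square of the longest side to the sum of squares of the other two: 239² + 285² = 138346 < 165649 = 407².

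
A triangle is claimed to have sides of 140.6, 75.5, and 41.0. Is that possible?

No

The longest side is 140.6, but the other two sum to only 116.5.
116.5 < 140.6, so the triangle inequality fails.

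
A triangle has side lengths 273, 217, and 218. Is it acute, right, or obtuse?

acute

Compare the square of the longest side to the sum of squares of the other two: 217² + 218² = 94613 > 74529 = 273².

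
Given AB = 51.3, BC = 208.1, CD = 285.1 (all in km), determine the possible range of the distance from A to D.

25.7 ≤ AD ≤ 544.5 km

The maximum is all hops collinear in one direction: 51.3 + 208.1 + 285.1 = 544.5.
The longest hop is 285.1; the others sum to 259.4. Folding the others back against it leaves at least 285.1 − 259.4 = 25.7.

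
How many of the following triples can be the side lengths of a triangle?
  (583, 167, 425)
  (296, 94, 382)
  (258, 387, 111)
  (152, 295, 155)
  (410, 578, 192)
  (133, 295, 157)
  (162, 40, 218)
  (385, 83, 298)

(167,425,583): 167+425 > 583 → valid
(94,296,382): 94+296 > 382 → valid
(111,258,387): 111+258 ≤ 387 → not valid
(152,155,295): 152+155 > 295 → valid
(192,410,578): 192+410 > 578 → valid
(133,157,295): 133+157 ≤ 295 → not valid
(40,162,218): 40+162 ≤ 218 → not valid
(83,298,385): 83+298 ≤ 385 → not valid
4 of the 8 triples form a triangle.

4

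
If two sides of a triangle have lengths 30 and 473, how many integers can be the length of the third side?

The third side lies in the open interval (443, 503).
Integers from 444 to 502 inclusive: 502 − 444 + 1 = 59.

59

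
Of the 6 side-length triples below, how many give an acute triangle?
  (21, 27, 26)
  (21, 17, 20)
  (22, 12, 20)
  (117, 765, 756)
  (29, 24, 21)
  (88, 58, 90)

(21,27,26): 21²+26² = 1117 > 729 = 27² → acute
(21,17,20): 17²+20² = 689 > 441 = 21² → acute
(22,12,20): 12²+20² = 544 > 484 = 22² → acute
(117,765,756): 117²+756² = 585225 = 765² → right
(29,24,21): 21²+24² = 1017 > 841 = 29² → acute
(88,58,90): 58²+88² = 11108 > 8100 = 90² → acute
5 of the 6 are acute.

5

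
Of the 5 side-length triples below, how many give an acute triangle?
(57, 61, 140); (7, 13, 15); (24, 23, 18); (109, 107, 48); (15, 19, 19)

(57,61,140): 57+61 ≤ 140, not a triangle
(7,13,15): 7²+13² = 218 < 225 = 15² → obtuse
(24,23,18): 18²+23² = 853 > 576 = 24² → acute
(109,107,48): 48²+107² = 13753 > 11881 = 109² → acute
(15,19,19): 15²+19² = 586 > 361 = 19² → acute
3 of the 5 are acute.

3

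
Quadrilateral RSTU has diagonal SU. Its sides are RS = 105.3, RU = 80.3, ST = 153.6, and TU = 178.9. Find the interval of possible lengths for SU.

From triangle RSU: |105.3 − 80.3| < SU < 105.3 + 80.3, i.e. 25.0 < SU < 185.6.
From triangle TSU: 25.3 < SU < 332.5.
Both must hold, so SU lies in the intersection.

25.3 < SU < 185.6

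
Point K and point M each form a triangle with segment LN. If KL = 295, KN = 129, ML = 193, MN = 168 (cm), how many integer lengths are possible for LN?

194

From triangle KLN: 166 < LN < 424.
From triangle MLN: 25 < LN < 361.
Intersection: 166 < LN < 361, so integers 167 through 360: 194 values.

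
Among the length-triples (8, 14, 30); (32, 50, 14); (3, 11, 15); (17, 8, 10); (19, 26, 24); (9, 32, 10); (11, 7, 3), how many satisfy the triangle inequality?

(8,14,30): 8+14 ≤ 30 → not valid
(14,32,50): 14+32 ≤ 50 → not valid
(3,11,15): 3+11 ≤ 15 → not valid
(8,10,17): 8+10 > 17 → valid
(19,24,26): 19+24 > 26 → valid
(9,10,32): 9+10 ≤ 32 → not valid
(3,7,11): 3+7 ≤ 11 → not valid
2 of the 7 triples form a triangle.

2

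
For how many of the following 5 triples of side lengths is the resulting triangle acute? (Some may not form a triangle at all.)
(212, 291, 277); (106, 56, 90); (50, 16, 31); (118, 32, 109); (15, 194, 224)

(212,291,277): 212²+277² = 121673 > 84681 = 291² → acute
(106,56,90): 56²+90² = 11236 = 106² → right
(50,16,31): 16+31 ≤ 50, not a triangle
(118,32,109): 32²+109² = 12905 < 13924 = 118² → obtuse
(15,194,224): 15+194 ≤ 224, not a triangle
1 of the 5 is acute.

1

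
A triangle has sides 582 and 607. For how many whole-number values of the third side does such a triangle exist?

1163

The third side lies in the open interval (25, 1189).
Integers from 26 to 1188 inclusive: 1188 − 26 + 1 = 1163.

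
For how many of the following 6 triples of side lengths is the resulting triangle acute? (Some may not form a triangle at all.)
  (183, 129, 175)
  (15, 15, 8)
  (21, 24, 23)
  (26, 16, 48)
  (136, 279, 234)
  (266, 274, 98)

(183,129,175): 129²+175² = 47266 > 33489 = 183² → acute
(15,15,8): 8²+15² = 289 > 225 = 15² → acute
(21,24,23): 21²+23² = 970 > 576 = 24² → acute
(26,16,48): 16+26 ≤ 48, not a triangle
(136,279,234): 136²+234² = 73252 < 77841 = 279² → obtuse
(266,274,98): 98²+266² = 80360 > 75076 = 274² → acute
4 of the 6 are acute.

4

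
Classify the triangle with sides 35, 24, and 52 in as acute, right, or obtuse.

obtuse

Compare the square of the longest side to the sum of squares of the other two: 24² + 35² = 1801 < 2704 = 52².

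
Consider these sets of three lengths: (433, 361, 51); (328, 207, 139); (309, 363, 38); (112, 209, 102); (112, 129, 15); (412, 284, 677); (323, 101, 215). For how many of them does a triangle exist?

(51,361,433): 51+361 ≤ 433 → not valid
(139,207,328): 139+207 > 328 → valid
(38,309,363): 38+309 ≤ 363 → not valid
(102,112,209): 102+112 > 209 → valid
(15,112,129): 15+112 ≤ 129 → not valid
(284,412,677): 284+412 > 677 → valid
(101,215,323): 101+215 ≤ 323 → not valid
3 of the 7 triples form a triangle.

3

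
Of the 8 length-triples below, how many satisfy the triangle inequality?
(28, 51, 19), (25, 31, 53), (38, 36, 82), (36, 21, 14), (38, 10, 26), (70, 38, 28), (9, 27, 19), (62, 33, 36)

(19,28,51): 19+28 ≤ 51 → not valid
(25,31,53): 25+31 > 53 → valid
(36,38,82): 36+38 ≤ 82 → not valid
(14,21,36): 14+21 ≤ 36 → not valid
(10,26,38): 10+26 ≤ 38 → not valid
(28,38,70): 28+38 ≤ 70 → not valid
(9,19,27): 9+19 > 27 → valid
(33,36,62): 33+36 > 62 → valid
3 of the 8 triples form a triangle.

3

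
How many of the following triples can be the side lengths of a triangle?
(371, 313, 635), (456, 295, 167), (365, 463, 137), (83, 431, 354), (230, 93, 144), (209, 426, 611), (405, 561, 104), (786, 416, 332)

(313,371,635): 313+371 > 635 → valid
(167,295,456): 167+295 > 456 → valid
(137,365,463): 137+365 > 463 → valid
(83,354,431): 83+354 > 431 → valid
(93,144,230): 93+144 > 230 → valid
(209,426,611): 209+426 > 611 → valid
(104,405,561): 104+405 ≤ 561 → not valid
(332,416,786): 332+416 ≤ 786 → not valid
6 of the 8 triples form a triangle.

6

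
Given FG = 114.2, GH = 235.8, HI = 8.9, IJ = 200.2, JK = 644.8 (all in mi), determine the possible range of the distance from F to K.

85.7 ≤ FK ≤ 1203.9 mi

The maximum is all hops collinear in one direction: 114.2 + 235.8 + 8.9 + 200.2 + 644.8 = 1203.9.
The longest hop is 644.8; the others sum to 559.1. Folding the others back against it leaves at least 644.8 − 559.1 = 85.7.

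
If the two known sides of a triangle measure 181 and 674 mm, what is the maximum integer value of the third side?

The third side must be strictly less than 181 + 674 = 855.
The largest integer below 855 is 854.

854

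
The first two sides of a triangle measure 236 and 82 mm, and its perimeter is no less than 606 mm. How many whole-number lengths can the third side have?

30

Triangle inequality: 154 < x < 318. Perimeter ≥ 606 gives x ≥ 606 − 236 − 82 = 288.
So 288 ≤ x < 318; integers 288 through 317: 30 values.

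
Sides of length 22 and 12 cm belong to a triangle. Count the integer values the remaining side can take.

The third side lies in the open interval (10, 34).
Integers from 11 to 33 inclusive: 33 − 11 + 1 = 23.

23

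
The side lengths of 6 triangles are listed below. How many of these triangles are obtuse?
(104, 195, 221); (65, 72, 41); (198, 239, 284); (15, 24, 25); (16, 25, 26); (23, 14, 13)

(104,195,221): 104²+195² = 48841 = 221² → right
(65,72,41): 41²+65² = 5906 > 5184 = 72² → acute
(198,239,284): 198²+239² = 96325 > 80656 = 284² → acute
(15,24,25): 15²+24² = 801 > 625 = 25² → acute
(16,25,26): 16²+25² = 881 > 676 = 26² → acute
(23,14,13): 13²+14² = 365 < 529 = 23² → obtuse
1 of the 6 is obtuse.

1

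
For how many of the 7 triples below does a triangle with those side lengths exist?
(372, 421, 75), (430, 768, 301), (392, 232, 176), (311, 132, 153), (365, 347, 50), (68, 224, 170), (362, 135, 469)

5

(75,372,421): 75+372 > 421 → valid
(301,430,768): 301+430 ≤ 768 → not valid
(176,232,392): 176+232 > 392 → valid
(132,153,311): 132+153 ≤ 311 → not valid
(50,347,365): 50+347 > 365 → valid
(68,170,224): 68+170 > 224 → valid
(135,362,469): 135+362 > 469 → valid
5 of the 7 triples form a triangle.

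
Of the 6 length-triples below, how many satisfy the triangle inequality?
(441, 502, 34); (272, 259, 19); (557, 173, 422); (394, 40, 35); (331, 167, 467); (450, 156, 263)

3

(34,441,502): 34+441 ≤ 502 → not valid
(19,259,272): 19+259 > 272 → valid
(173,422,557): 173+422 > 557 → valid
(35,40,394): 35+40 ≤ 394 → not valid
(167,331,467): 167+331 > 467 → valid
(156,263,450): 156+263 ≤ 450 → not valid
3 of the 6 triples form a triangle.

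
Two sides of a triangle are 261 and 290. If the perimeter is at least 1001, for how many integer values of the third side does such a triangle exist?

101

Triangle inequality: 29 < x < 551. Perimeter ≥ 1001 gives x ≥ 1001 − 261 − 290 = 450.
So 450 ≤ x < 551; integers 450 through 550: 101 values.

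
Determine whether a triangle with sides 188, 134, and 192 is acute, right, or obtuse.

Compare the square of the longest side to the sum of squares of the other two: 134² + 188² = 53300 > 36864 = 192².

acute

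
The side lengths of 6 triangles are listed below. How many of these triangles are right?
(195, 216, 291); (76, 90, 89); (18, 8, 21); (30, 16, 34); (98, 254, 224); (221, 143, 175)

(195,216,291): 195²+216² = 84681 = 291² → right
(76,90,89): 76²+89² = 13697 > 8100 = 90² → acute
(18,8,21): 8²+18² = 388 < 441 = 21² → obtuse
(30,16,34): 16²+30² = 1156 = 34² → right
(98,254,224): 98²+224² = 59780 < 64516 = 254² → obtuse
(221,143,175): 143²+175² = 51074 > 48841 = 221² → acute
2 of the 6 are right.

2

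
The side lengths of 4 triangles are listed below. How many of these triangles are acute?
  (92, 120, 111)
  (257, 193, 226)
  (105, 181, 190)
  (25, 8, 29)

(92,120,111): 92²+111² = 20785 > 14400 = 120² → acute
(257,193,226): 193²+226² = 88325 > 66049 = 257² → acute
(105,181,190): 105²+181² = 43786 > 36100 = 190² → acute
(25,8,29): 8²+25² = 689 < 841 = 29² → obtuse
3 of the 4 are acute.

3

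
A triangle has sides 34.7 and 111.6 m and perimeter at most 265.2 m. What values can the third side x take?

76.9 < x ≤ 118.9

Triangle inequality alone gives 76.9 < x < 146.3.
The perimeter condition gives x ≤ 265.2 − 34.7 − 111.6 = 118.9.
Intersecting the two: 76.9 < x ≤ 118.9.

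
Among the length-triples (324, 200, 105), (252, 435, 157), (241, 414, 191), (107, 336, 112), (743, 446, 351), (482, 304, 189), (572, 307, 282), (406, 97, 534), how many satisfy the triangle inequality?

4

(105,200,324): 105+200 ≤ 324 → not valid
(157,252,435): 157+252 ≤ 435 → not valid
(191,241,414): 191+241 > 414 → valid
(107,112,336): 107+112 ≤ 336 → not valid
(351,446,743): 351+446 > 743 → valid
(189,304,482): 189+304 > 482 → valid
(282,307,572): 282+307 > 572 → valid
(97,406,534): 97+406 ≤ 534 → not valid
4 of the 8 triples form a triangle.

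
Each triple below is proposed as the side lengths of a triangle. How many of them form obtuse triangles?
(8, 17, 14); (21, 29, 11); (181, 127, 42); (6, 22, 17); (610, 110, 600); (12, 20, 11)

(8,17,14): 8²+14² = 260 < 289 = 17² → obtuse
(21,29,11): 11²+21² = 562 < 841 = 29² → obtuse
(181,127,42): 42+127 ≤ 181, not a triangle
(6,22,17): 6²+17² = 325 < 484 = 22² → obtuse
(610,110,600): 110²+600² = 372100 = 610² → right
(12,20,11): 11²+12² = 265 < 400 = 20² → obtuse
4 of the 6 are obtuse.

4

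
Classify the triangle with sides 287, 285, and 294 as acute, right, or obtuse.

Compare the square of the longest side to the sum of squares of the other two: 285² + 287² = 163594 > 86436 = 294².

acute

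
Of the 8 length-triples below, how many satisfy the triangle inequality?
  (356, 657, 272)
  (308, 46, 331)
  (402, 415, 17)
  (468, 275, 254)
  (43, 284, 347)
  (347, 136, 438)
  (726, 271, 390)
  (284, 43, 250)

5

(272,356,657): 272+356 ≤ 657 → not valid
(46,308,331): 46+308 > 331 → valid
(17,402,415): 17+402 > 415 → valid
(254,275,468): 254+275 > 468 → valid
(43,284,347): 43+284 ≤ 347 → not valid
(136,347,438): 136+347 > 438 → valid
(271,390,726): 271+390 ≤ 726 → not valid
(43,250,284): 43+250 > 284 → valid
5 of the 8 triples form a triangle.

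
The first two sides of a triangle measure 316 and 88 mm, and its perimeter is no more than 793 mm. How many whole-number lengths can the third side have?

Triangle inequality: 228 < x < 404. Perimeter ≤ 793 gives x ≤ 793 − 316 − 88 = 389.
So 228 < x ≤ 389; integers 229 through 389: 161 values.

161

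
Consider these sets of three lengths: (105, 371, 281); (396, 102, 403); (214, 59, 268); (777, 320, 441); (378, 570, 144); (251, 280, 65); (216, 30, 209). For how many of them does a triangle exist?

5

(105,281,371): 105+281 > 371 → valid
(102,396,403): 102+396 > 403 → valid
(59,214,268): 59+214 > 268 → valid
(320,441,777): 320+441 ≤ 777 → not valid
(144,378,570): 144+378 ≤ 570 → not valid
(65,251,280): 65+251 > 280 → valid
(30,209,216): 30+209 > 216 → valid
5 of the 7 triples form a triangle.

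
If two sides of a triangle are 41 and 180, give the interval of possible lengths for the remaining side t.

139 < t < 221

By the triangle inequality, t must be less than 41 + 180 = 221 and greater than |41 − 180| = 139.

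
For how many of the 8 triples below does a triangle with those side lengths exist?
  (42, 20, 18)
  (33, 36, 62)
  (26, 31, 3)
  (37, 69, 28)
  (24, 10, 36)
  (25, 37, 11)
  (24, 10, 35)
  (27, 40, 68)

(18,20,42): 18+20 ≤ 42 → not valid
(33,36,62): 33+36 > 62 → valid
(3,26,31): 3+26 ≤ 31 → not valid
(28,37,69): 28+37 ≤ 69 → not valid
(10,24,36): 10+24 ≤ 36 → not valid
(11,25,37): 11+25 ≤ 37 → not valid
(10,24,35): 10+24 ≤ 35 → not valid
(27,40,68): 27+40 ≤ 68 → not valid
1 of the 8 triples forms a triangle.

1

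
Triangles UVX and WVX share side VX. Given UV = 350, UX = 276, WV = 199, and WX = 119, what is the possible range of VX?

From triangle UVX: |350 − 276| < VX < 350 + 276, i.e. 74 < VX < 626.
From triangle WVX: 80 < VX < 318.
Both must hold, so VX lies in the intersection.

80 < VX < 318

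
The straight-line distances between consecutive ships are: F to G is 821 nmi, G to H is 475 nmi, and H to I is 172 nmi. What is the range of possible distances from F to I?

The maximum is all hops collinear in one direction: 821 + 475 + 172 = 1468.
The longest hop is 821; the others sum to 647. Folding the others back against it leaves at least 821 − 647 = 174.

174 ≤ FI ≤ 1468 nmi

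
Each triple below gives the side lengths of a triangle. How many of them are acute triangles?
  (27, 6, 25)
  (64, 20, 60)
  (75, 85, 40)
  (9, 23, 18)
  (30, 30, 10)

1

(27,6,25): 6²+25² = 661 < 729 = 27² → obtuse
(64,20,60): 20²+60² = 4000 < 4096 = 64² → obtuse
(75,85,40): 40²+75² = 7225 = 85² → right
(9,23,18): 9²+18² = 405 < 529 = 23² → obtuse
(30,30,10): 10²+30² = 1000 > 900 = 30² → acute
1 of the 5 is acute.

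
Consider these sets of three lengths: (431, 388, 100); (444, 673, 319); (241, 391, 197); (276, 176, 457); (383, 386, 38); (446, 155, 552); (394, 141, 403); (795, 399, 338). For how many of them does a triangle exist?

(100,388,431): 100+388 > 431 → valid
(319,444,673): 319+444 > 673 → valid
(197,241,391): 197+241 > 391 → valid
(176,276,457): 176+276 ≤ 457 → not valid
(38,383,386): 38+383 > 386 → valid
(155,446,552): 155+446 > 552 → valid
(141,394,403): 141+394 > 403 → valid
(338,399,795): 338+399 ≤ 795 → not valid
6 of the 8 triples form a triangle.

6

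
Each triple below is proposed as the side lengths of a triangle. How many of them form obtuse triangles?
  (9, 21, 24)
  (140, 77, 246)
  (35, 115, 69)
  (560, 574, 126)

(9,21,24): 9²+21² = 522 < 576 = 24² → obtuse
(140,77,246): 77+140 ≤ 246, not a triangle
(35,115,69): 35+69 ≤ 115, not a triangle
(560,574,126): 126²+560² = 329476 = 574² → right
1 of the 4 is obtuse.

1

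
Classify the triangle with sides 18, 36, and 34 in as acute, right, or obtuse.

Compare the square of the longest side to the sum of squares of the other two: 18² + 34² = 1480 > 1296 = 36².

acute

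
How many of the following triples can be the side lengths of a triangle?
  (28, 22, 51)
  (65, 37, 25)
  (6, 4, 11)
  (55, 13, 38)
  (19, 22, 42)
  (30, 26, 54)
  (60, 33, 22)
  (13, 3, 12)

(22,28,51): 22+28 ≤ 51 → not valid
(25,37,65): 25+37 ≤ 65 → not valid
(4,6,11): 4+6 ≤ 11 → not valid
(13,38,55): 13+38 ≤ 55 → not valid
(19,22,42): 19+22 ≤ 42 → not valid
(26,30,54): 26+30 > 54 → valid
(22,33,60): 22+33 ≤ 60 → not valid
(3,12,13): 3+12 > 13 → valid
2 of the 8 triples form a triangle.

2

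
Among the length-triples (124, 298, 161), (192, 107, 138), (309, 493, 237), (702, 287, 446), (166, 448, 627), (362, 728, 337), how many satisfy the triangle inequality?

3

(124,161,298): 124+161 ≤ 298 → not valid
(107,138,192): 107+138 > 192 → valid
(237,309,493): 237+309 > 493 → valid
(287,446,702): 287+446 > 702 → valid
(166,448,627): 166+448 ≤ 627 → not valid
(337,362,728): 337+362 ≤ 728 → not valid
3 of the 6 triples form a triangle.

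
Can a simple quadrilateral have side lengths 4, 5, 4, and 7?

A quadrilateral exists iff every side is shorter than the sum of the others — equivalently, the longest side is less than the sum of the rest.
Longest side 7 < 13 (sum of the remaining 3), so yes.

Yes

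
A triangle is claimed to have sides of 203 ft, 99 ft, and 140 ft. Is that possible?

Yes

The longest side is 203, and the other two sum to 239.
Since 239 > 203, the triangle inequality holds.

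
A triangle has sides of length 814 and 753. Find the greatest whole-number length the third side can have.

The third side must be strictly less than 814 + 753 = 1567.
The largest integer below 1567 is 1566.

1566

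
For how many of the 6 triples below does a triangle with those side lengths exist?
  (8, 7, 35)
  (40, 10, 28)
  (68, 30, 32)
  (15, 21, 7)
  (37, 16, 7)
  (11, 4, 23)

1

(7,8,35): 7+8 ≤ 35 → not valid
(10,28,40): 10+28 ≤ 40 → not valid
(30,32,68): 30+32 ≤ 68 → not valid
(7,15,21): 7+15 > 21 → valid
(7,16,37): 7+16 ≤ 37 → not valid
(4,11,23): 4+11 ≤ 23 → not valid
1 of the 6 triples forms a triangle.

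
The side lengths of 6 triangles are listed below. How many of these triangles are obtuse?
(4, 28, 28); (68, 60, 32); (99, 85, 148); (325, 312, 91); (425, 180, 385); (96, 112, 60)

(4,28,28): 4²+28² = 800 > 784 = 28² → acute
(68,60,32): 32²+60² = 4624 = 68² → right
(99,85,148): 85²+99² = 17026 < 21904 = 148² → obtuse
(325,312,91): 91²+312² = 105625 = 325² → right
(425,180,385): 180²+385² = 180625 = 425² → right
(96,112,60): 60²+96² = 12816 > 12544 = 112² → acute
1 of the 6 is obtuse.

1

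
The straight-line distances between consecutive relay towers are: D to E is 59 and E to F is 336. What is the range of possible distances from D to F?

By the triangle inequality, |59 − 336| ≤ DF ≤ 59 + 336.

277 ≤ DF ≤ 395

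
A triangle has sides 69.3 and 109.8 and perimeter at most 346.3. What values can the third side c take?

40.5 < c ≤ 167.2

Triangle inequality alone gives 40.5 < c < 179.1.
The perimeter condition gives c ≤ 346.3 − 69.3 − 109.8 = 167.2.
Intersecting the two: 40.5 < c ≤ 167.2.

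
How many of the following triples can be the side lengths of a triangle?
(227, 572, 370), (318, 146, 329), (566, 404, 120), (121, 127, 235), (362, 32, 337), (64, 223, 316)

4

(227,370,572): 227+370 > 572 → valid
(146,318,329): 146+318 > 329 → valid
(120,404,566): 120+404 ≤ 566 → not valid
(121,127,235): 121+127 > 235 → valid
(32,337,362): 32+337 > 362 → valid
(64,223,316): 64+223 ≤ 316 → not valid
4 of the 6 triples form a triangle.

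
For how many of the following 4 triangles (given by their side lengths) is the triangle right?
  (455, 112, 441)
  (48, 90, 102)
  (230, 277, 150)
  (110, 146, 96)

3

(455,112,441): 112²+441² = 207025 = 455² → right
(48,90,102): 48²+90² = 10404 = 102² → right
(230,277,150): 150²+230² = 75400 < 76729 = 277² → obtuse
(110,146,96): 96²+110² = 21316 = 146² → right
3 of the 4 are right.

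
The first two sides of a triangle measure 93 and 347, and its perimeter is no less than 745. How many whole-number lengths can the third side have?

Triangle inequality: 254 < x < 440. Perimeter ≥ 745 gives x ≥ 745 − 93 − 347 = 305.
So 305 ≤ x < 440; integers 305 through 439: 135 values.

135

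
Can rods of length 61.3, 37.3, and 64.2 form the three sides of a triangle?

Yes

The longest side is 64.2, and the other two sum to 98.6.
Since 98.6 > 64.2, the triangle inequality holds.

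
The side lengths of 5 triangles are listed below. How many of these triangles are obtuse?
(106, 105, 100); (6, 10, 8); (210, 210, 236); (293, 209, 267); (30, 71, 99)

1

(106,105,100): 100²+105² = 21025 > 11236 = 106² → acute
(6,10,8): 6²+8² = 100 = 10² → right
(210,210,236): 210²+210² = 88200 > 55696 = 236² → acute
(293,209,267): 209²+267² = 114970 > 85849 = 293² → acute
(30,71,99): 30²+71² = 5941 < 9801 = 99² → obtuse
1 of the 5 is obtuse.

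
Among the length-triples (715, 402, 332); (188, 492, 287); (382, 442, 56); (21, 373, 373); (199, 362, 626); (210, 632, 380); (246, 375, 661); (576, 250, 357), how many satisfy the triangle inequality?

3

(332,402,715): 332+402 > 715 → valid
(188,287,492): 188+287 ≤ 492 → not valid
(56,382,442): 56+382 ≤ 442 → not valid
(21,373,373): 21+373 > 373 → valid
(199,362,626): 199+362 ≤ 626 → not valid
(210,380,632): 210+380 ≤ 632 → not valid
(246,375,661): 246+375 ≤ 661 → not valid
(250,357,576): 250+357 > 576 → valid
3 of the 8 triples form a triangle.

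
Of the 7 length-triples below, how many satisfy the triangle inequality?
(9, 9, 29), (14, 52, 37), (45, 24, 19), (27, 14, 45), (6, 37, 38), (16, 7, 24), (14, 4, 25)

1

(9,9,29): 9+9 ≤ 29 → not valid
(14,37,52): 14+37 ≤ 52 → not valid
(19,24,45): 19+24 ≤ 45 → not valid
(14,27,45): 14+27 ≤ 45 → not valid
(6,37,38): 6+37 > 38 → valid
(7,16,24): 7+16 ≤ 24 → not valid
(4,14,25): 4+14 ≤ 25 → not valid
1 of the 7 triples forms a triangle.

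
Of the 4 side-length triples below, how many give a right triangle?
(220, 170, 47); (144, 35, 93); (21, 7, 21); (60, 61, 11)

(220,170,47): 47+170 ≤ 220, not a triangle
(144,35,93): 35+93 ≤ 144, not a triangle
(21,7,21): 7²+21² = 490 > 441 = 21² → acute
(60,61,11): 11²+60² = 3721 = 61² → right
1 of the 4 is right.

1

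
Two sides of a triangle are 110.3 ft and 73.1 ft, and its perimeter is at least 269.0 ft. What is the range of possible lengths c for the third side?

Triangle inequality alone gives 37.2 < c < 183.4.
The perimeter condition gives c ≥ 269.0 − 110.3 − 73.1 = 85.6.
Intersecting the two: 85.6 ≤ c < 183.4.

85.6 ≤ c < 183.4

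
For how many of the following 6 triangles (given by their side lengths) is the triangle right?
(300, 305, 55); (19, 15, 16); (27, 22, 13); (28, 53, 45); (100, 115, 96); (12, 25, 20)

(300,305,55): 55²+300² = 93025 = 305² → right
(19,15,16): 15²+16² = 481 > 361 = 19² → acute
(27,22,13): 13²+22² = 653 < 729 = 27² → obtuse
(28,53,45): 28²+45² = 2809 = 53² → right
(100,115,96): 96²+100² = 19216 > 13225 = 115² → acute
(12,25,20): 12²+20² = 544 < 625 = 25² → obtuse
2 of the 6 are right.

2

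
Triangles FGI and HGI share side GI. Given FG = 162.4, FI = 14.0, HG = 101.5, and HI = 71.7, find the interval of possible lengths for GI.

From triangle FGI: |162.4 − 14.0| < GI < 162.4 + 14.0, i.e. 148.4 < GI < 176.4.
From triangle HGI: 29.8 < GI < 173.2.
Both must hold, so GI lies in the intersection.

148.4 < GI < 173.2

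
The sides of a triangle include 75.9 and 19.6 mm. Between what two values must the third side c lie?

56.3 < c < 95.5

By the triangle inequality, c must be less than 75.9 + 19.6 = 95.5 and greater than |75.9 − 19.6| = 56.3.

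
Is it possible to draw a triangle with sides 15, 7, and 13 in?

The longest side is 15, and the other two sum to 20.
Since 20 > 15, the triangle inequality holds.

Yes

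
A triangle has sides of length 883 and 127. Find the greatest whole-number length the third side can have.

1009

The third side must be strictly less than 883 + 127 = 1010.
The largest integer below 1010 is 1009.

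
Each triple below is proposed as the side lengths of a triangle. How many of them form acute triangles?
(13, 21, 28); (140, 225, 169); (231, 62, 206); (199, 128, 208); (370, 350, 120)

(13,21,28): 13²+21² = 610 < 784 = 28² → obtuse
(140,225,169): 140²+169² = 48161 < 50625 = 225² → obtuse
(231,62,206): 62²+206² = 46280 < 53361 = 231² → obtuse
(199,128,208): 128²+199² = 55985 > 43264 = 208² → acute
(370,350,120): 120²+350² = 136900 = 370² → right
1 of the 5 is acute.

1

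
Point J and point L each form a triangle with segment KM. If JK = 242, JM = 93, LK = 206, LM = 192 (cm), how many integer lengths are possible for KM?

From triangle JKM: 149 < KM < 335.
From triangle LKM: 14 < KM < 398.
Intersection: 149 < KM < 335, so integers 150 through 334: 185 values.

185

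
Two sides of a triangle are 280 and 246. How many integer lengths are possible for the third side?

The third side lies in the open interval (34, 526).
Integers from 35 to 525 inclusive: 525 − 35 + 1 = 491.

491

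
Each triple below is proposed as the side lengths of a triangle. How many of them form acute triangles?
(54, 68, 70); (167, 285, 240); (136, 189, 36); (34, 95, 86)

2

(54,68,70): 54²+68² = 7540 > 4900 = 70² → acute
(167,285,240): 167²+240² = 85489 > 81225 = 285² → acute
(136,189,36): 36+136 ≤ 189, not a triangle
(34,95,86): 34²+86² = 8552 < 9025 = 95² → obtuse
2 of the 4 are acute.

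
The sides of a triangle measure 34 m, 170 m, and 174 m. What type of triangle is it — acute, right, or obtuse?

obtuse

Compare the square of the longest side to the sum of squares of the other two: 34² + 170² = 30056 < 30276 = 174².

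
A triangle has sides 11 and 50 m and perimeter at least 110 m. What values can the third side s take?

Triangle inequality alone gives 39 < s < 61.
The perimeter condition gives s ≥ 110 − 11 − 50 = 49.
Intersecting the two: 49 ≤ s < 61.

49 ≤ s < 61 m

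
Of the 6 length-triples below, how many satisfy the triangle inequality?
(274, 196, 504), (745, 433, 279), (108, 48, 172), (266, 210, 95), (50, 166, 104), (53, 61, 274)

1

(196,274,504): 196+274 ≤ 504 → not valid
(279,433,745): 279+433 ≤ 745 → not valid
(48,108,172): 48+108 ≤ 172 → not valid
(95,210,266): 95+210 > 266 → valid
(50,104,166): 50+104 ≤ 166 → not valid
(53,61,274): 53+61 ≤ 274 → not valid
1 of the 6 triples forms a triangle.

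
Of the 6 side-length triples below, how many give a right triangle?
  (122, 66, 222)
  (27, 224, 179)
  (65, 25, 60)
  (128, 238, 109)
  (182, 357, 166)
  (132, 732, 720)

2

(122,66,222): 66+122 ≤ 222, not a triangle
(27,224,179): 27+179 ≤ 224, not a triangle
(65,25,60): 25²+60² = 4225 = 65² → right
(128,238,109): 109+128 ≤ 238, not a triangle
(182,357,166): 166+182 ≤ 357, not a triangle
(132,732,720): 132²+720² = 535824 = 732² → right
2 of the 6 are right.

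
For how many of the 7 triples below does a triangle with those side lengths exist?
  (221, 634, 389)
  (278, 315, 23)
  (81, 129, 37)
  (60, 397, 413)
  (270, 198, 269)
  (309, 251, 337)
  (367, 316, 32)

3

(221,389,634): 221+389 ≤ 634 → not valid
(23,278,315): 23+278 ≤ 315 → not valid
(37,81,129): 37+81 ≤ 129 → not valid
(60,397,413): 60+397 > 413 → valid
(198,269,270): 198+269 > 270 → valid
(251,309,337): 251+309 > 337 → valid
(32,316,367): 32+316 ≤ 367 → not valid
3 of the 7 triples form a triangle.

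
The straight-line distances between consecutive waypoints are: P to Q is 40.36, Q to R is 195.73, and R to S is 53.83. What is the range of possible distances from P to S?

101.54 ≤ PS ≤ 289.92

The maximum is all hops collinear in one direction: 40.36 + 195.73 + 53.83 = 289.92.
The longest hop is 195.73; the others sum to 94.19. Folding the others back against it leaves at least 195.73 − 94.19 = 101.54.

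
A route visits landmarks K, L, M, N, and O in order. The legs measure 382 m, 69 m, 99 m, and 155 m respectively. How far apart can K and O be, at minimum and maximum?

The maximum is all hops collinear in one direction: 382 + 69 + 99 + 155 = 705.
The longest hop is 382; the others sum to 323. Folding the others back against it leaves at least 382 − 323 = 59.

59 ≤ KO ≤ 705 m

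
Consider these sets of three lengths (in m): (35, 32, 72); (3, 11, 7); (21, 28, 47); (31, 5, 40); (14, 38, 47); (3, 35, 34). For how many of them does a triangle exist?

(32,35,72): 32+35 ≤ 72 → not valid
(3,7,11): 3+7 ≤ 11 → not valid
(21,28,47): 21+28 > 47 → valid
(5,31,40): 5+31 ≤ 40 → not valid
(14,38,47): 14+38 > 47 → valid
(3,34,35): 3+34 > 35 → valid
3 of the 6 triples form a triangle.

3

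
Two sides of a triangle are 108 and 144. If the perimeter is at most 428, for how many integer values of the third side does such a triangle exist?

140

Triangle inequality: 36 < x < 252. Perimeter ≤ 428 gives x ≤ 428 − 108 − 144 = 176.
So 36 < x ≤ 176; integers 37 through 176: 140 values.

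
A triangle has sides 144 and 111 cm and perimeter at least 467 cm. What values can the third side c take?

Triangle inequality alone gives 33 < c < 255.
The perimeter condition gives c ≥ 467 − 144 − 111 = 212.
Intersecting the two: 212 ≤ c < 255.

212 ≤ c < 255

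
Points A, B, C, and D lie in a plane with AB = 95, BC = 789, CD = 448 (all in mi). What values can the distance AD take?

The maximum is all hops collinear in one direction: 95 + 789 + 448 = 1332.
The longest hop is 789; the others sum to 543. Folding the others back against it leaves at least 789 − 543 = 246.

246 ≤ AD ≤ 1332 mi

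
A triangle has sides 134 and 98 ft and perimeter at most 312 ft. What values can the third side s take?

Triangle inequality alone gives 36 < s < 232.
The perimeter condition gives s ≤ 312 − 134 − 98 = 80.
Intersecting the two: 36 < s ≤ 80.

36 < s ≤ 80 ft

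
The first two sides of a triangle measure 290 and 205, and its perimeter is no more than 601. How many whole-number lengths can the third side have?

Triangle inequality: 85 < x < 495. Perimeter ≤ 601 gives x ≤ 601 − 290 − 205 = 106.
So 85 < x ≤ 106; integers 86 through 106: 21 values.

21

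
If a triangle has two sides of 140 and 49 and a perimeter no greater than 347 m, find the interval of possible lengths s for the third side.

91 < s ≤ 158

Triangle inequality alone gives 91 < s < 189.
The perimeter condition gives s ≤ 347 − 140 − 49 = 158.
Intersecting the two: 91 < s ≤ 158.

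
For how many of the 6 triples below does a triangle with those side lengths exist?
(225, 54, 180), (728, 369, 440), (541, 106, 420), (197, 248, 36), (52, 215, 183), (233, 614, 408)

4

(54,180,225): 54+180 > 225 → valid
(369,440,728): 369+440 > 728 → valid
(106,420,541): 106+420 ≤ 541 → not valid
(36,197,248): 36+197 ≤ 248 → not valid
(52,183,215): 52+183 > 215 → valid
(233,408,614): 233+408 > 614 → valid
4 of the 6 triples form a triangle.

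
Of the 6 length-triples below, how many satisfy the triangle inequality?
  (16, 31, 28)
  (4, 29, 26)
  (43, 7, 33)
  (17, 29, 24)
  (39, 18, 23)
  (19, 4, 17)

(16,28,31): 16+28 > 31 → valid
(4,26,29): 4+26 > 29 → valid
(7,33,43): 7+33 ≤ 43 → not valid
(17,24,29): 17+24 > 29 → valid
(18,23,39): 18+23 > 39 → valid
(4,17,19): 4+17 > 19 → valid
5 of the 6 triples form a triangle.

5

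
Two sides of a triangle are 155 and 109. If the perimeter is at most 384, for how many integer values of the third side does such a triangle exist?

Triangle inequality: 46 < x < 264. Perimeter ≤ 384 gives x ≤ 384 − 155 − 109 = 120.
So 46 < x ≤ 120; integers 47 through 120: 74 values.

74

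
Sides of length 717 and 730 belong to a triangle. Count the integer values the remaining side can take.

The third side lies in the open interval (13, 1447).
Integers from 14 to 1446 inclusive: 1446 − 14 + 1 = 1433.

1433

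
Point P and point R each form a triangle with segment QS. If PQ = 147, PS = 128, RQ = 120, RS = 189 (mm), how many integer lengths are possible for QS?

205

From triangle PQS: 19 < QS < 275.
From triangle RQS: 69 < QS < 309.
Intersection: 69 < QS < 275, so integers 70 through 274: 205 values.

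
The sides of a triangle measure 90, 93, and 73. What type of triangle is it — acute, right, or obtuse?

Compare the square of the longest side to the sum of squares of the other two: 73² + 90² = 13429 > 8649 = 93².

acute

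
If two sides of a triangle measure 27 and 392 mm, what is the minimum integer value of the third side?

366

The third side must be strictly greater than |27 − 392| = 365.
The smallest integer above 365 is 366.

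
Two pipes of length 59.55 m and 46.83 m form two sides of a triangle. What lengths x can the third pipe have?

12.72 < x < 106.38

By the triangle inequality, x must be less than 59.55 + 46.83 = 106.38 and greater than |59.55 − 46.83| = 12.72.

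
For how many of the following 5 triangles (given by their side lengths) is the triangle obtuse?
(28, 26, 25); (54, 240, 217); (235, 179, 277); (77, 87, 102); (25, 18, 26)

1

(28,26,25): 25²+26² = 1301 > 784 = 28² → acute
(54,240,217): 54²+217² = 50005 < 57600 = 240² → obtuse
(235,179,277): 179²+235² = 87266 > 76729 = 277² → acute
(77,87,102): 77²+87² = 13498 > 10404 = 102² → acute
(25,18,26): 18²+25² = 949 > 676 = 26² → acute
1 of the 5 is obtuse.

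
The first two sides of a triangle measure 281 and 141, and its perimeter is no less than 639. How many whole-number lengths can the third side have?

205

Triangle inequality: 140 < x < 422. Perimeter ≥ 639 gives x ≥ 639 − 281 − 141 = 217.
So 217 ≤ x < 422; integers 217 through 421: 205 values.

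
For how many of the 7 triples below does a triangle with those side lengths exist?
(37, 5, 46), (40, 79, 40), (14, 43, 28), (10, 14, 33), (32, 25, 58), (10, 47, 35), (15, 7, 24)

(5,37,46): 5+37 ≤ 46 → not valid
(40,40,79): 40+40 > 79 → valid
(14,28,43): 14+28 ≤ 43 → not valid
(10,14,33): 10+14 ≤ 33 → not valid
(25,32,58): 25+32 ≤ 58 → not valid
(10,35,47): 10+35 ≤ 47 → not valid
(7,15,24): 7+15 ≤ 24 → not valid
1 of the 7 triples forms a triangle.

1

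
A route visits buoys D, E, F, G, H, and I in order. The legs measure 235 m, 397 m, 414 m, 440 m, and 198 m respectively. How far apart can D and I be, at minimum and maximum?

0 ≤ DI ≤ 1684 m

The maximum is all hops collinear in one direction: 235 + 397 + 414 + 440 + 198 = 1684.
The longest hop is 440; the others sum to 1244. Since 440 ≤ 1244, the path can fold back on itself completely, so the minimum distance is 0.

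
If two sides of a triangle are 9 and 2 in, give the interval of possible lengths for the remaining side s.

By the triangle inequality, s must be less than 9 + 2 = 11 and greater than |9 − 2| = 7.

7 < s < 11 (in)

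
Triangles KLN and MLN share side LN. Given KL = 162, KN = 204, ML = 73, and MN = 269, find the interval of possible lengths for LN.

From triangle KLN: |162 − 204| < LN < 162 + 204, i.e. 42 < LN < 366.
From triangle MLN: 196 < LN < 342.
Both must hold, so LN lies in the intersection.

196 < LN < 342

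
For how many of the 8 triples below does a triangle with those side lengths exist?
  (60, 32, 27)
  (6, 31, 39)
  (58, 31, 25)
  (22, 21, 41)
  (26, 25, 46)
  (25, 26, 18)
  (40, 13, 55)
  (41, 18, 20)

(27,32,60): 27+32 ≤ 60 → not valid
(6,31,39): 6+31 ≤ 39 → not valid
(25,31,58): 25+31 ≤ 58 → not valid
(21,22,41): 21+22 > 41 → valid
(25,26,46): 25+26 > 46 → valid
(18,25,26): 18+25 > 26 → valid
(13,40,55): 13+40 ≤ 55 → not valid
(18,20,41): 18+20 ≤ 41 → not valid
3 of the 8 triples form a triangle.

3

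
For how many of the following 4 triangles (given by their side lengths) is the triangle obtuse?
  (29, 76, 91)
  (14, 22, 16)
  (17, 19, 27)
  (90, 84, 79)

(29,76,91): 29²+76² = 6617 < 8281 = 91² → obtuse
(14,22,16): 14²+16² = 452 < 484 = 22² → obtuse
(17,19,27): 17²+19² = 650 < 729 = 27² → obtuse
(90,84,79): 79²+84² = 13297 > 8100 = 90² → acute
3 of the 4 are obtuse.

3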